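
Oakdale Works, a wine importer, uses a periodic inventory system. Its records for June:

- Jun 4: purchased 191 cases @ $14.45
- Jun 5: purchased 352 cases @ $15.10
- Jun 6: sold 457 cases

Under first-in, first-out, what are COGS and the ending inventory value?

COGS = $6,776.55; ending inventory = $1,298.60

Jun 6, 457 sold [FIFO — oldest first]: 191 @ $14.45 + 266 @ $15.10 = $6,776.55
Ending inventory: 86 @ $15.10 = $1,298.60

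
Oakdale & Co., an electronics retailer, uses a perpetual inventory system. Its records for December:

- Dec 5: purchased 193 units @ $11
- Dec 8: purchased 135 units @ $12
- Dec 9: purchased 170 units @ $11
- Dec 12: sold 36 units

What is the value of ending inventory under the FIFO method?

Dec 12, 36 sold [FIFO — oldest first]: 36 @ $11 = $396
Ending inventory: 157 @ $11 + 135 @ $12 + 170 @ $11 = $5,217

Ending inventory = $5,217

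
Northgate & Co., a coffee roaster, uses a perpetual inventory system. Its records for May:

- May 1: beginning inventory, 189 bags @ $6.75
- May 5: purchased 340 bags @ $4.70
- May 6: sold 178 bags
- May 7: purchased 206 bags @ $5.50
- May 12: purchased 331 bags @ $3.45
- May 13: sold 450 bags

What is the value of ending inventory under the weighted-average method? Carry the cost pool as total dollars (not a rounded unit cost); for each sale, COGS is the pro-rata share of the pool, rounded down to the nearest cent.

After May 1: 189 on hand, pool $1,275.75 (≈ $6.7500 each)
After May 5: 529 on hand, pool $2,873.75 (≈ $5.4324 each)
May 6, sell 178: 178/529 × $2,873.75 → $966.97
After May 7: 557 on hand, pool $3,039.78 (≈ $5.4574 each)
After May 12: 888 on hand, pool $4,181.73 (≈ $4.7092 each)
May 13, sell 450: 450/888 × $4,181.73 → $2,119.11
Total COGS = $966.97 + $2,119.11 = $3,086.08
Ending inventory (cost pool remaining) = $2,062.62
Check: goods available $5,148.70 = COGS $3,086.08 + ending $2,062.62

Ending inventory = $2,062.62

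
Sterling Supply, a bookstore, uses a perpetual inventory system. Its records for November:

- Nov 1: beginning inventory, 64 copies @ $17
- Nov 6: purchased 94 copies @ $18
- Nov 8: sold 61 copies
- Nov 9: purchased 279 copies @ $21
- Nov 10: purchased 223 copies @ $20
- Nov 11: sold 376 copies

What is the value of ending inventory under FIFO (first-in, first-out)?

Nov 8, 61 sold [FIFO — oldest first]: 61 @ $17 = $1,037
Nov 11, 376 sold [FIFO — oldest first]: 3 @ $17 + 94 @ $18 + 279 @ $21 = $7,602
Total COGS = $1,037 + $7,602 = $8,639
Ending inventory: 223 @ $20 = $4,460

Ending inventory = $4,460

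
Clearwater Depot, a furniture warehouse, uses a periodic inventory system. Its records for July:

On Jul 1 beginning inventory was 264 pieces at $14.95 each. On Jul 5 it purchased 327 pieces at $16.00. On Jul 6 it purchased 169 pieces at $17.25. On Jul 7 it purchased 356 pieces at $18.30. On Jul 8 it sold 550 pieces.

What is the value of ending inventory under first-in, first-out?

Jul 8, 550 sold [FIFO — oldest first]: 264 @ $14.95 + 286 @ $16.00 = $8,522.80
Ending inventory: 41 @ $16.00 + 169 @ $17.25 + 356 @ $18.30 = $10,086.05

Ending inventory = $10,086.05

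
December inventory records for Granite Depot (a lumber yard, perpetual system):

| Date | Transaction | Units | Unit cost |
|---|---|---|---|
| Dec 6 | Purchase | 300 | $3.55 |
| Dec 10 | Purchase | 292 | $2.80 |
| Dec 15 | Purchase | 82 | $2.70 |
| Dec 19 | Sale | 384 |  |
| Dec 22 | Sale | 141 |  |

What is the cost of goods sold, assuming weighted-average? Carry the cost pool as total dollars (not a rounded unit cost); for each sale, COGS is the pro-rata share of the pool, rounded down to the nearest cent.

After Dec 6: 300 on hand, pool $1,065.00 (≈ $3.5500 each)
After Dec 10: 592 on hand, pool $1,882.60 (≈ $3.1801 each)
After Dec 15: 674 on hand, pool $2,104.00 (≈ $3.1217 each)
Dec 19, sell 384: 384/674 × $2,104.00 → $1,198.71
Dec 22, sell 141: 141/290 × $905.29 → $440.15
Total COGS = $1,198.71 + $440.15 = $1,638.86
Ending inventory (cost pool remaining) = $465.14

COGS = $1,638.86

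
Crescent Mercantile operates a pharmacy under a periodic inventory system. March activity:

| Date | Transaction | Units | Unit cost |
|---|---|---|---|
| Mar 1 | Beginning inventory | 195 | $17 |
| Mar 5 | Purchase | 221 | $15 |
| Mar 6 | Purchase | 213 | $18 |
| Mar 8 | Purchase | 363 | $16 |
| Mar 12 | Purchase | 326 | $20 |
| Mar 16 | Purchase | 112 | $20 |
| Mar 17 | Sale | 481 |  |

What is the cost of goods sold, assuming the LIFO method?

COGS = $9,448

Mar 17, 481 sold [LIFO — newest first]: 112 @ $20 + 326 @ $20 + 43 @ $16 = $9,448
Ending inventory: 195 @ $17 + 221 @ $15 + 213 @ $18 + 320 @ $16 = $15,584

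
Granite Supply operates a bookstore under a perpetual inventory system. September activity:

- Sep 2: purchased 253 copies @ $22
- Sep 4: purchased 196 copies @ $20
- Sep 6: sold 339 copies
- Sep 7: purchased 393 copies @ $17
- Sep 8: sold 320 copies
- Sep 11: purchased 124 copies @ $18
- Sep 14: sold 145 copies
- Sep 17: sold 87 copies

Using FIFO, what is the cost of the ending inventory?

Sep 6, 339 sold [FIFO — oldest first]: 253 @ $22 + 86 @ $20 = $7,286
Sep 8, 320 sold [FIFO — oldest first]: 110 @ $20 + 210 @ $17 = $5,770
Sep 14, 145 sold [FIFO — oldest first]: 145 @ $17 = $2,465
Sep 17, 87 sold [FIFO — oldest first]: 38 @ $17 + 49 @ $18 = $1,528
Total COGS = $7,286 + $5,770 + $2,465 + $1,528 = $17,049
Ending inventory: 75 @ $18 = $1,350
Check: goods available $18,399 = COGS $17,049 + ending $1,350

Ending inventory = $1,350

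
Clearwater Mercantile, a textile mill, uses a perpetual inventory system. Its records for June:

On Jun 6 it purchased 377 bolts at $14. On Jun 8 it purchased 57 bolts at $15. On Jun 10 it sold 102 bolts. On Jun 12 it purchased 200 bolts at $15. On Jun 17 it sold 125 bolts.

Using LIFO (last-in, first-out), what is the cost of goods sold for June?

Jun 10, 102 sold [LIFO — newest first]: 57 @ $15 + 45 @ $14 = $1,485
Jun 17, 125 sold [LIFO — newest first]: 125 @ $15 = $1,875
Total COGS = $1,485 + $1,875 = $3,360
Ending inventory: 332 @ $14 + 75 @ $15 = $5,773
Check: goods available $9,133 = COGS $3,360 + ending $5,773

COGS = $3,360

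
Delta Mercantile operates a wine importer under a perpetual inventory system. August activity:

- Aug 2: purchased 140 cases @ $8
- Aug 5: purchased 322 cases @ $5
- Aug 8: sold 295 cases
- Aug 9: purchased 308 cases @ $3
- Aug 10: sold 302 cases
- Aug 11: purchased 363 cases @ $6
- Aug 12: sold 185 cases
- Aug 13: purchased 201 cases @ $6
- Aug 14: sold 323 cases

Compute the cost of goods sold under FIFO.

Aug 8, 295 sold [FIFO — oldest first]: 140 @ $8 + 155 @ $5 = $1,895
Aug 10, 302 sold [FIFO — oldest first]: 167 @ $5 + 135 @ $3 = $1,240
Aug 12, 185 sold [FIFO — oldest first]: 173 @ $3 + 12 @ $6 = $591
Aug 14, 323 sold [FIFO — oldest first]: 323 @ $6 = $1,938
Total COGS = $1,895 + $1,240 + $591 + $1,938 = $5,664
Ending inventory: 28 @ $6 + 201 @ $6 = $1,374

COGS = $5,664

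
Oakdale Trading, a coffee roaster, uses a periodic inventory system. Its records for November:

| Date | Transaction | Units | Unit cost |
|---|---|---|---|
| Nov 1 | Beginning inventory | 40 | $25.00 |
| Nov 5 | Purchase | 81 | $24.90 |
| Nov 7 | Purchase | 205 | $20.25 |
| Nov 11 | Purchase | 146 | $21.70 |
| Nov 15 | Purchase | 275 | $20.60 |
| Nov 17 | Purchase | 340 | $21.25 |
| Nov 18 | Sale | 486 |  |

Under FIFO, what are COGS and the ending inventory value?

COGS = $10,624.75; ending inventory = $12,601.60

Nov 18, 486 sold [FIFO — oldest first]: 40 @ $25.00 + 81 @ $24.90 + 205 @ $20.25 + 146 @ $21.70 + 14 @ $20.60 = $10,624.75
Ending inventory: 261 @ $20.60 + 340 @ $21.25 = $12,601.60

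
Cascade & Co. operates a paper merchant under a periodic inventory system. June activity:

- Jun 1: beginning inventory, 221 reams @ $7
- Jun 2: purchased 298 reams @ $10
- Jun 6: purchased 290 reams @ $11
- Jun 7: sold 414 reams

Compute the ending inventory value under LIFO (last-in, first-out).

Ending inventory = $3,287

Jun 7, 414 sold [LIFO — newest first]: 290 @ $11 + 124 @ $10 = $4,430
Ending inventory: 221 @ $7 + 174 @ $10 = $3,287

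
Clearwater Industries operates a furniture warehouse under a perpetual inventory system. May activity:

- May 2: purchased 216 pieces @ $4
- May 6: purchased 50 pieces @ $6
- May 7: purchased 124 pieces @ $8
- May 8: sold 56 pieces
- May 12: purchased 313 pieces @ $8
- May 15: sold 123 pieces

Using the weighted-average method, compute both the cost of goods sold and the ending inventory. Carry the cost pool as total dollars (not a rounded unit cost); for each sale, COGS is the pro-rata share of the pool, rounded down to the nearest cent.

COGS = $1,136.62; ending inventory = $3,523.38

After May 2: 216 on hand, pool $864.00 (≈ $4.0000 each)
After May 6: 266 on hand, pool $1,164.00 (≈ $4.3759 each)
After May 7: 390 on hand, pool $2,156.00 (≈ $5.5282 each)
May 8, sell 56: 56/390 × $2,156.00 → $309.57
After May 12: 647 on hand, pool $4,350.43 (≈ $6.7240 each)
May 15, sell 123: 123/647 × $4,350.43 → $827.05
Total COGS = $309.57 + $827.05 = $1,136.62
Ending inventory (cost pool remaining) = $3,523.38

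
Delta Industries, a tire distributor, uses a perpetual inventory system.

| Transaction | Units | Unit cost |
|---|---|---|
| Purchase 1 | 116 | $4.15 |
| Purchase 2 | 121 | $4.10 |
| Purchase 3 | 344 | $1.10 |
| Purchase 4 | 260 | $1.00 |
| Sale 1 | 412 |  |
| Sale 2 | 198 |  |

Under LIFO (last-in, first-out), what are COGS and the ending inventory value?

COGS = $663.00; ending inventory = $952.90

Sale 1 (412) [LIFO — newest first]: 260 @ $1.00 + 152 @ $1.10 = $427.20
Sale 2 (198) [LIFO — newest first]: 192 @ $1.10 + 6 @ $4.10 = $235.80
Total COGS = $427.20 + $235.80 = $663.00
Ending inventory: 116 @ $4.15 + 115 @ $4.10 = $952.90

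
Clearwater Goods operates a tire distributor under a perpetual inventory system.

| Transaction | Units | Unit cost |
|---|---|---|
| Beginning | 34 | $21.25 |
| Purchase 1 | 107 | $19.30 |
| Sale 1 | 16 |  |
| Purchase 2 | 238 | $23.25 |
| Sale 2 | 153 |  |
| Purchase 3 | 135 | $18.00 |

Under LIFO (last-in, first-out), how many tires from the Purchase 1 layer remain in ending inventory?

Sale 1 (16) [LIFO — newest first]: 16 @ $19.30 = $308.80
Sale 2 (153) [LIFO — newest first]: 153 @ $23.25 = $3,557.25
Total COGS = $308.80 + $3,557.25 = $3,866.05
Ending inventory: 34 @ $21.25 + 91 @ $19.30 + 85 @ $23.25 + 135 @ $18.00 = $6,885.05

91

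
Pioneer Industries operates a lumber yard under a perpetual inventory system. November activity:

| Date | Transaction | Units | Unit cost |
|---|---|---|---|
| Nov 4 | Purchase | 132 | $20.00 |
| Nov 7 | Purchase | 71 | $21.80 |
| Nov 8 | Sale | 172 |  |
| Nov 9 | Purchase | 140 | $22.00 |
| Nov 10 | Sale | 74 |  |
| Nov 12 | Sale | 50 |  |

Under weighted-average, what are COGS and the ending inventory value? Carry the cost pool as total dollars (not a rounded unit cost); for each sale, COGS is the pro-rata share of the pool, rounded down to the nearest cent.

COGS = $6,245.47; ending inventory = $1,022.33

After Nov 4: 132 on hand, pool $2,640.00 (≈ $20.0000 each)
After Nov 7: 203 on hand, pool $4,187.80 (≈ $20.6296 each)
Nov 8, sell 172: 172/203 × $4,187.80 → $3,548.28
After Nov 9: 171 on hand, pool $3,719.52 (≈ $21.7516 each)
Nov 10, sell 74: 74/171 × $3,719.52 → $1,609.61
Nov 12, sell 50: 50/97 × $2,109.91 → $1,087.58
Total COGS = $3,548.28 + $1,609.61 + $1,087.58 = $6,245.47
Ending inventory (cost pool remaining) = $1,022.33
Check: goods available $7,267.80 = COGS $6,245.47 + ending $1,022.33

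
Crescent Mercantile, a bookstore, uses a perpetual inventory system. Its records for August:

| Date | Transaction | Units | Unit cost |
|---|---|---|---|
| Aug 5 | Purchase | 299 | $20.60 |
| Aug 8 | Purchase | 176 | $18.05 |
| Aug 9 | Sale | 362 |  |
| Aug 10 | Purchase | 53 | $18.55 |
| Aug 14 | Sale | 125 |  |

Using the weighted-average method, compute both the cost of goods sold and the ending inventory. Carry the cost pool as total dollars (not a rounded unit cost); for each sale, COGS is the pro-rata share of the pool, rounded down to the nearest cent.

After Aug 5: 299 on hand, pool $6,159.40 (≈ $20.6000 each)
After Aug 8: 475 on hand, pool $9,336.20 (≈ $19.6552 each)
Aug 9, sell 362: 362/475 × $9,336.20 → $7,115.16
After Aug 10: 166 on hand, pool $3,204.19 (≈ $19.3023 each)
Aug 14, sell 125: 125/166 × $3,204.19 → $2,412.79
Total COGS = $7,115.16 + $2,412.79 = $9,527.95
Ending inventory (cost pool remaining) = $791.40

COGS = $9,527.95; ending inventory = $791.40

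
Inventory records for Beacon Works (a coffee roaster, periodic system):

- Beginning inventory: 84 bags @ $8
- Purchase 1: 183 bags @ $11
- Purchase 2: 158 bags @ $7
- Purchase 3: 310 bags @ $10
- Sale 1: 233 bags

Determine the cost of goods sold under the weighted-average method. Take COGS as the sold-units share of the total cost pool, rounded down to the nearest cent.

Sale 1, sell 233: 233/735 × $6,891.00 → $2,184.49
Ending inventory (cost pool remaining) = $4,706.51

COGS = $2,184.49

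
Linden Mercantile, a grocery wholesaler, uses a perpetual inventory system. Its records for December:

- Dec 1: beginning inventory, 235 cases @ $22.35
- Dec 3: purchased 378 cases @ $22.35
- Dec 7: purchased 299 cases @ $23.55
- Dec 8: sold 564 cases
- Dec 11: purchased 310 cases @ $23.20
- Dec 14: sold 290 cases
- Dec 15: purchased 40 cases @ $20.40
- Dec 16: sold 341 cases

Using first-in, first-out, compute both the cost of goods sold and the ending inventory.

Dec 8, 564 sold [FIFO — oldest first]: 235 @ $22.35 + 329 @ $22.35 = $12,605.40
Dec 14, 290 sold [FIFO — oldest first]: 49 @ $22.35 + 241 @ $23.55 = $6,770.70
Dec 16, 341 sold [FIFO — oldest first]: 58 @ $23.55 + 283 @ $23.20 = $7,931.50
Total COGS = $12,605.40 + $6,770.70 + $7,931.50 = $27,307.60
Ending inventory: 27 @ $23.20 + 40 @ $20.40 = $1,442.40

COGS = $27,307.60; ending inventory = $1,442.40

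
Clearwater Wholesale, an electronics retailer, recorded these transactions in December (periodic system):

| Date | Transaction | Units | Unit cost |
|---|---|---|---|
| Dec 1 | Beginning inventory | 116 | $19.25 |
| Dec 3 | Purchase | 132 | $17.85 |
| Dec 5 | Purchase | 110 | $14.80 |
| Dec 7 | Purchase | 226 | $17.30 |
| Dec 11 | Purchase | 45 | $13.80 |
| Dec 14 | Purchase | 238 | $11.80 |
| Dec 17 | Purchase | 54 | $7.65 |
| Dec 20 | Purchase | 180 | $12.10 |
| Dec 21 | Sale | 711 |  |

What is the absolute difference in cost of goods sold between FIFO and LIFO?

$2,338.90

FIFO COGS: 116 @ $19.25 + 132 @ $17.85 + 110 @ $14.80 + 226 @ $17.30 + 45 @ $13.80 + 82 @ $11.80 = $11,715.60
LIFO COGS: 180 @ $12.10 + 54 @ $7.65 + 238 @ $11.80 + 45 @ $13.80 + 194 @ $17.30 = $9,376.70
Difference = |$11,715.60 − $9,376.70| = $2,338.90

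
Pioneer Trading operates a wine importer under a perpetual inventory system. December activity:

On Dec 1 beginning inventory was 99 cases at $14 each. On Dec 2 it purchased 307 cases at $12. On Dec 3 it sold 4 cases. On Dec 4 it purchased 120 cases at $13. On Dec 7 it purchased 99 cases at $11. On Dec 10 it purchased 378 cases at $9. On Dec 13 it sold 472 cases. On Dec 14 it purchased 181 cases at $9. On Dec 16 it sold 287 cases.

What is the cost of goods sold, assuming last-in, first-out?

Dec 3, 4 sold [LIFO — newest first]: 4 @ $12 = $48
Dec 13, 472 sold [LIFO — newest first]: 378 @ $9 + 94 @ $11 = $4,436
Dec 16, 287 sold [LIFO — newest first]: 181 @ $9 + 5 @ $11 + 101 @ $13 = $2,997
Total COGS = $48 + $4,436 + $2,997 = $7,481
Ending inventory: 99 @ $14 + 303 @ $12 + 19 @ $13 = $5,269

COGS = $7,481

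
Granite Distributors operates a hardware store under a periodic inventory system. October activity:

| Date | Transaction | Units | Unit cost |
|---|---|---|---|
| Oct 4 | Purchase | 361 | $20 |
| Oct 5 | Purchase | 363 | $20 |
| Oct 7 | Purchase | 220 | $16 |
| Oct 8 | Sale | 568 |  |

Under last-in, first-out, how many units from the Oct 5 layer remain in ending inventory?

Oct 8, 568 sold [LIFO — newest first]: 220 @ $16 + 348 @ $20 = $10,480
Ending inventory: 361 @ $20 + 15 @ $20 = $7,520
Check: goods available $18,000 = COGS $10,480 + ending $7,520

15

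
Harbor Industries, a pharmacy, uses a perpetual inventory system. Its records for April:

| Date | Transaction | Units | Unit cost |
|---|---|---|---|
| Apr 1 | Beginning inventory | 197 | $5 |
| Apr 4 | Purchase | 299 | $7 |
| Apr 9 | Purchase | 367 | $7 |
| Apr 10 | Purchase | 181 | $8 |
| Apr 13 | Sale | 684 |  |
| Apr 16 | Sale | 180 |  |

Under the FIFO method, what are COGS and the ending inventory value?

Apr 13, 684 sold [FIFO — oldest first]: 197 @ $5 + 299 @ $7 + 188 @ $7 = $4,394
Apr 16, 180 sold [FIFO — oldest first]: 179 @ $7 + 1 @ $8 = $1,261
Total COGS = $4,394 + $1,261 = $5,655
Ending inventory: 180 @ $8 = $1,440

COGS = $5,655; ending inventory = $1,440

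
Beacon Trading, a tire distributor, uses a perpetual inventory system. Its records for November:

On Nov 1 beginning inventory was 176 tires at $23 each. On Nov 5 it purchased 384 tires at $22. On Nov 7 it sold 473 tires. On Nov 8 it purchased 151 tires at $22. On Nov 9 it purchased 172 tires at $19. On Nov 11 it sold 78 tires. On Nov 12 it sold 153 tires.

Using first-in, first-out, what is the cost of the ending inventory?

Nov 7, 473 sold [FIFO — oldest first]: 176 @ $23 + 297 @ $22 = $10,582
Nov 11, 78 sold [FIFO — oldest first]: 78 @ $22 = $1,716
Nov 12, 153 sold [FIFO — oldest first]: 9 @ $22 + 144 @ $22 = $3,366
Total COGS = $10,582 + $1,716 + $3,366 = $15,664
Ending inventory: 7 @ $22 + 172 @ $19 = $3,422
Check: goods available $19,086 = COGS $15,664 + ending $3,422

Ending inventory = $3,422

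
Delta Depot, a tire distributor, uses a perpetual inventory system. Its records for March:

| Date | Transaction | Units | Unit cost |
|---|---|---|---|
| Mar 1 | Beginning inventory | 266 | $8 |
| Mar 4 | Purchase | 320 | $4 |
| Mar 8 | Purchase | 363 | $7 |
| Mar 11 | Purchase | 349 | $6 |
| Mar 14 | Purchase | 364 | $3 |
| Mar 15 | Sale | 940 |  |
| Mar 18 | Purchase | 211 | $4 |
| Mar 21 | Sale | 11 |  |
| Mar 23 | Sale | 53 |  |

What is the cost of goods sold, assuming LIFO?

Mar 15, 940 sold [LIFO — newest first]: 364 @ $3 + 349 @ $6 + 227 @ $7 = $4,775
Mar 21, 11 sold [LIFO — newest first]: 11 @ $4 = $44
Mar 23, 53 sold [LIFO — newest first]: 53 @ $4 = $212
Total COGS = $4,775 + $44 + $212 = $5,031
Ending inventory: 266 @ $8 + 320 @ $4 + 136 @ $7 + 147 @ $4 = $4,948

COGS = $5,031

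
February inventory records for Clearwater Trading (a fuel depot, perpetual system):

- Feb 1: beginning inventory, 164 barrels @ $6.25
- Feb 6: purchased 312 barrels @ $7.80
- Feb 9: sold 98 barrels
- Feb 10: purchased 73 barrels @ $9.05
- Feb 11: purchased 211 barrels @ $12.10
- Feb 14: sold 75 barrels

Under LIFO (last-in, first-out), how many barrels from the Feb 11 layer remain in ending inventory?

136

Feb 9, 98 sold [LIFO — newest first]: 98 @ $7.80 = $764.40
Feb 14, 75 sold [LIFO — newest first]: 75 @ $12.10 = $907.50
Total COGS = $764.40 + $907.50 = $1,671.90
Ending inventory: 164 @ $6.25 + 214 @ $7.80 + 73 @ $9.05 + 136 @ $12.10 = $5,000.45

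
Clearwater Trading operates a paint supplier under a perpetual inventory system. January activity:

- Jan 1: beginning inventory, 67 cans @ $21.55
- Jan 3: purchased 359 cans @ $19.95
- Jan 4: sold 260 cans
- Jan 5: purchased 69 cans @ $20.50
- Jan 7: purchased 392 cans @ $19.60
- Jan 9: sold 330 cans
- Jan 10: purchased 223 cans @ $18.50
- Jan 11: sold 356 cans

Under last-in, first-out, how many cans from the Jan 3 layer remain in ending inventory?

Jan 4, 260 sold [LIFO — newest first]: 260 @ $19.95 = $5,187.00
Jan 9, 330 sold [LIFO — newest first]: 330 @ $19.60 = $6,468.00
Jan 11, 356 sold [LIFO — newest first]: 223 @ $18.50 + 62 @ $19.60 + 69 @ $20.50 + 2 @ $19.95 = $6,795.10
Total COGS = $5,187.00 + $6,468.00 + $6,795.10 = $18,450.10
Ending inventory: 67 @ $21.55 + 97 @ $19.95 = $3,379.00
Check: goods available $21,829.10 = COGS $18,450.10 + ending $3,379.00

97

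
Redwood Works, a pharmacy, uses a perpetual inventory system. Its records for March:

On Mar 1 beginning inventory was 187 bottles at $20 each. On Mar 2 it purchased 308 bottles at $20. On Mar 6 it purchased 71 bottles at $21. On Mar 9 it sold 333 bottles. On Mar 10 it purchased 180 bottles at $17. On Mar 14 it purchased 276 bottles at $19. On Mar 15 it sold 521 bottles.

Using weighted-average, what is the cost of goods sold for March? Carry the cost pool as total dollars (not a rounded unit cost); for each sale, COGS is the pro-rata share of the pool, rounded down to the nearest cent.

After Mar 1: 187 on hand, pool $3,740.00 (≈ $20.0000 each)
After Mar 2: 495 on hand, pool $9,900.00 (≈ $20.0000 each)
After Mar 6: 566 on hand, pool $11,391.00 (≈ $20.1254 each)
Mar 9, sell 333: 333/566 × $11,391.00 → $6,701.77
After Mar 10: 413 on hand, pool $7,749.23 (≈ $18.7633 each)
After Mar 14: 689 on hand, pool $12,993.23 (≈ $18.8581 each)
Mar 15, sell 521: 521/689 × $12,993.23 → $9,825.06
Total COGS = $6,701.77 + $9,825.06 = $16,526.83
Ending inventory (cost pool remaining) = $3,168.17

COGS = $16,526.83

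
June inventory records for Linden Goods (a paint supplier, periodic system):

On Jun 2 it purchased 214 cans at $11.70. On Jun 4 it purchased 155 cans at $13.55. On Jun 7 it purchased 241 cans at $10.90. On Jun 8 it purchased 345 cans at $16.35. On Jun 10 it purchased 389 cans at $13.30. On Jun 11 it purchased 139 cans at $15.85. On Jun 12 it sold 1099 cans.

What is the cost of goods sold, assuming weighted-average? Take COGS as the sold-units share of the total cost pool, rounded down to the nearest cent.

Jun 12, sell 1099: 1099/1483 × $20,248.55 → $15,005.49
Ending inventory (cost pool remaining) = $5,243.06

COGS = $15,005.49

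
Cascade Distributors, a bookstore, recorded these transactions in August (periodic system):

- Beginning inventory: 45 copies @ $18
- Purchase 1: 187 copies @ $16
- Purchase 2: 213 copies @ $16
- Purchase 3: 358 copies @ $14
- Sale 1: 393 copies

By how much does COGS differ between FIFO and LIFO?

FIFO COGS: 45 @ $18 + 187 @ $16 + 161 @ $16 = $6,378
LIFO COGS: 358 @ $14 + 35 @ $16 = $5,572
Difference = |$6,378 − $5,572| = $806

$806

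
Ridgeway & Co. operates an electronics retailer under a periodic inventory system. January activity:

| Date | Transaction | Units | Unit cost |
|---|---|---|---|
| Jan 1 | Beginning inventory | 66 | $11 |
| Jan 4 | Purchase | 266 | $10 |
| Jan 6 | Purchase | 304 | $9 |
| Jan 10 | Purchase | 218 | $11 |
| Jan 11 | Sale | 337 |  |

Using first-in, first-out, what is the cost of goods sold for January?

COGS = $3,431

Jan 11, 337 sold [FIFO — oldest first]: 66 @ $11 + 266 @ $10 + 5 @ $9 = $3,431
Ending inventory: 299 @ $9 + 218 @ $11 = $5,089
Check: goods available $8,520 = COGS $3,431 + ending $5,089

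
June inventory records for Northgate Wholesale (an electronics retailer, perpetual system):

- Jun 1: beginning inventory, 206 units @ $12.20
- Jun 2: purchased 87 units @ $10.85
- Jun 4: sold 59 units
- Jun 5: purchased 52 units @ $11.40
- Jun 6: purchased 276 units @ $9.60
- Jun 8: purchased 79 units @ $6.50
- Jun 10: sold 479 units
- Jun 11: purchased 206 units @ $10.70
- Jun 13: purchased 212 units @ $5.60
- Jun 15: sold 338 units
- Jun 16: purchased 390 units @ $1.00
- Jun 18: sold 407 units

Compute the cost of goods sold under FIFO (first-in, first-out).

Jun 4, 59 sold [FIFO — oldest first]: 59 @ $12.20 = $719.80
Jun 10, 479 sold [FIFO — oldest first]: 147 @ $12.20 + 87 @ $10.85 + 52 @ $11.40 + 193 @ $9.60 = $5,182.95
Jun 15, 338 sold [FIFO — oldest first]: 83 @ $9.60 + 79 @ $6.50 + 176 @ $10.70 = $3,193.50
Jun 18, 407 sold [FIFO — oldest first]: 30 @ $10.70 + 212 @ $5.60 + 165 @ $1.00 = $1,673.20
Total COGS = $719.80 + $5,182.95 + $3,193.50 + $1,673.20 = $10,769.45
Ending inventory: 225 @ $1.00 = $225.00
Check: goods available $10,994.45 = COGS $10,769.45 + ending $225.00

COGS = $10,769.45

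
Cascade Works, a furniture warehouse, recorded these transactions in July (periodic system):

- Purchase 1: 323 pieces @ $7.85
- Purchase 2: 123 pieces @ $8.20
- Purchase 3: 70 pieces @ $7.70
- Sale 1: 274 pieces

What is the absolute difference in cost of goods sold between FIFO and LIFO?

$32.55

FIFO COGS: 274 @ $7.85 = $2,150.90
LIFO COGS: 70 @ $7.70 + 123 @ $8.20 + 81 @ $7.85 = $2,183.45
Difference = |$2,150.90 − $2,183.45| = $32.55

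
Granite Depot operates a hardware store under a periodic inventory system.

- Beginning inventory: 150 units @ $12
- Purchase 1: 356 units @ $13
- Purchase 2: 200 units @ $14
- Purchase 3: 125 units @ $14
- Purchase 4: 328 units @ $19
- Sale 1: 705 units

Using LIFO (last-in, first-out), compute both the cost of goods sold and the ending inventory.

COGS = $11,458; ending inventory = $5,752

Sale 1 (705) [LIFO — newest first]: 328 @ $19 + 125 @ $14 + 200 @ $14 + 52 @ $13 = $11,458
Ending inventory: 150 @ $12 + 304 @ $13 = $5,752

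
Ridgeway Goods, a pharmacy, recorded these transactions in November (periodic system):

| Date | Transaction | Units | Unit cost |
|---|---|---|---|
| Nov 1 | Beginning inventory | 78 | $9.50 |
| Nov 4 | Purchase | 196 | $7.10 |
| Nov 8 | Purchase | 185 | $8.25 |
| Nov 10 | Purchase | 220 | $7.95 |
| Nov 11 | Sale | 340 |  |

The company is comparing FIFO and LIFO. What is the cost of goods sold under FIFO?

FIFO COGS: 78 @ $9.50 + 196 @ $7.10 + 66 @ $8.25 = $2,677.10
LIFO COGS: 220 @ $7.95 + 120 @ $8.25 = $2,739.00

COGS = $2,677.10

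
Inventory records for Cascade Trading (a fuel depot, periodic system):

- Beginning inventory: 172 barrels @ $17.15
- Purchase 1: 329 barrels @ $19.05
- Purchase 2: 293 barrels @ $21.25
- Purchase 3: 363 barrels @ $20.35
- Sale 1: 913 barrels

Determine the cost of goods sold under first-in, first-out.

COGS = $17,865.15

Sale 1 (913) [FIFO — oldest first]: 172 @ $17.15 + 329 @ $19.05 + 293 @ $21.25 + 119 @ $20.35 = $17,865.15
Ending inventory: 244 @ $20.35 = $4,965.40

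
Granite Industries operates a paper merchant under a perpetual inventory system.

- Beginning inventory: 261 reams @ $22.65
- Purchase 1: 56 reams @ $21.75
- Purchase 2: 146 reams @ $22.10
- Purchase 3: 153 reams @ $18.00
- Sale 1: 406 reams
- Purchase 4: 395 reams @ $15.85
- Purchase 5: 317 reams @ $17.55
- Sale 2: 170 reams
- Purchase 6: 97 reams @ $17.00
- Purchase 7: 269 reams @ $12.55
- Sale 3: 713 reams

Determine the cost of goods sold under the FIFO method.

COGS = $24,249.90

Sale 1 (406) [FIFO — oldest first]: 261 @ $22.65 + 56 @ $21.75 + 89 @ $22.10 = $9,096.55
Sale 2 (170) [FIFO — oldest first]: 57 @ $22.10 + 113 @ $18.00 = $3,293.70
Sale 3 (713) [FIFO — oldest first]: 40 @ $18.00 + 395 @ $15.85 + 278 @ $17.55 = $11,859.65
Total COGS = $9,096.55 + $3,293.70 + $11,859.65 = $24,249.90
Ending inventory: 39 @ $17.55 + 97 @ $17.00 + 269 @ $12.55 = $5,709.40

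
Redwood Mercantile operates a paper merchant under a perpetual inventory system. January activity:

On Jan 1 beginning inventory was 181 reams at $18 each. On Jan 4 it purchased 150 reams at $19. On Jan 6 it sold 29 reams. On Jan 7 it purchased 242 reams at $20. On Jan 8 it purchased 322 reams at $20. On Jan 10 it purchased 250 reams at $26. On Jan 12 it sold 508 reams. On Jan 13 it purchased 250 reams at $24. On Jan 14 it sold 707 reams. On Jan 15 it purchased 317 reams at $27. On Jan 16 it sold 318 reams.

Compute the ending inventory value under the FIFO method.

Ending inventory = $4,050

Jan 6, 29 sold [FIFO — oldest first]: 29 @ $18 = $522
Jan 12, 508 sold [FIFO — oldest first]: 152 @ $18 + 150 @ $19 + 206 @ $20 = $9,706
Jan 14, 707 sold [FIFO — oldest first]: 36 @ $20 + 322 @ $20 + 250 @ $26 + 99 @ $24 = $16,036
Jan 16, 318 sold [FIFO — oldest first]: 151 @ $24 + 167 @ $27 = $8,133
Total COGS = $522 + $9,706 + $16,036 + $8,133 = $34,397
Ending inventory: 150 @ $27 = $4,050
Check: goods available $38,447 = COGS $34,397 + ending $4,050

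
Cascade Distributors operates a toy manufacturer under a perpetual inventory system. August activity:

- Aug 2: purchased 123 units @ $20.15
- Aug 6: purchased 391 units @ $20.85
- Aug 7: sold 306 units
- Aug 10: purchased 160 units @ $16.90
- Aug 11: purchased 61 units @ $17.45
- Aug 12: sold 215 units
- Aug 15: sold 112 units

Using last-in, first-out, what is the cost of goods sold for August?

Aug 7, 306 sold [LIFO — newest first]: 306 @ $20.85 = $6,380.10
Aug 12, 215 sold [LIFO — newest first]: 61 @ $17.45 + 154 @ $16.90 = $3,667.05
Aug 15, 112 sold [LIFO — newest first]: 6 @ $16.90 + 85 @ $20.85 + 21 @ $20.15 = $2,296.80
Total COGS = $6,380.10 + $3,667.05 + $2,296.80 = $12,343.95
Ending inventory: 102 @ $20.15 = $2,055.30
Check: goods available $14,399.25 = COGS $12,343.95 + ending $2,055.30

COGS = $12,343.95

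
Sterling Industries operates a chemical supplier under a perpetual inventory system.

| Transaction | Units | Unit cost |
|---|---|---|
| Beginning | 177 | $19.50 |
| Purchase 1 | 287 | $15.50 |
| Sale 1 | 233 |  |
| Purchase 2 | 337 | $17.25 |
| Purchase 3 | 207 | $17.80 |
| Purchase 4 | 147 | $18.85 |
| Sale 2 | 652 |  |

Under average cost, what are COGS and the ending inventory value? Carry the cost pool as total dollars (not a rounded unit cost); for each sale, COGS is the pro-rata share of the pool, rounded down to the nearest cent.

After Beginning: 177 on hand, pool $3,451.50 (≈ $19.5000 each)
After Purchase 1: 464 on hand, pool $7,900.00 (≈ $17.0259 each)
Sale 1, sell 233: 233/464 × $7,900.00 → $3,967.02
After Purchase 2: 568 on hand, pool $9,746.23 (≈ $17.1589 each)
After Purchase 3: 775 on hand, pool $13,430.83 (≈ $17.3301 each)
After Purchase 4: 922 on hand, pool $16,201.78 (≈ $17.5724 each)
Sale 2, sell 652: 652/922 × $16,201.78 → $11,457.22
Total COGS = $3,967.02 + $11,457.22 = $15,424.24
Ending inventory (cost pool remaining) = $4,744.56

COGS = $15,424.24; ending inventory = $4,744.56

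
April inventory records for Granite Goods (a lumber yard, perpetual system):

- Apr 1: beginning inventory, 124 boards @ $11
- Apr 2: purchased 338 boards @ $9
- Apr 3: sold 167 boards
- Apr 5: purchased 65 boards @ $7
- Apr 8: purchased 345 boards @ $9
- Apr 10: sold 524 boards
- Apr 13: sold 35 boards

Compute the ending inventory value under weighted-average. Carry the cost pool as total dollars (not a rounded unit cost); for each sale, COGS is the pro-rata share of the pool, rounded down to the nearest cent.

After Apr 1: 124 on hand, pool $1,364.00 (≈ $11.0000 each)
After Apr 2: 462 on hand, pool $4,406.00 (≈ $9.5368 each)
Apr 3, sell 167: 167/462 × $4,406.00 → $1,592.64
After Apr 5: 360 on hand, pool $3,268.36 (≈ $9.0788 each)
After Apr 8: 705 on hand, pool $6,373.36 (≈ $9.0402 each)
Apr 10, sell 524: 524/705 × $6,373.36 → $4,737.07
Apr 13, sell 35: 35/181 × $1,636.29 → $316.40
Total COGS = $1,592.64 + $4,737.07 + $316.40 = $6,646.11
Ending inventory (cost pool remaining) = $1,319.89
Check: goods available $7,966.00 = COGS $6,646.11 + ending $1,319.89

Ending inventory = $1,319.89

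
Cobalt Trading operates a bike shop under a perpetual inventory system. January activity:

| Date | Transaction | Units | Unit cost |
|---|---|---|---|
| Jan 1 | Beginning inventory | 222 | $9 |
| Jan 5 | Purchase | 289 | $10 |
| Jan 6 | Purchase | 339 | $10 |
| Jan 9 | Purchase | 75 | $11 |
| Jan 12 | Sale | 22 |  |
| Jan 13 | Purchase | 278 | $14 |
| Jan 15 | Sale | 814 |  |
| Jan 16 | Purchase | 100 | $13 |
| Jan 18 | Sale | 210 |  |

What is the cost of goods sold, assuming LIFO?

Jan 12, 22 sold [LIFO — newest first]: 22 @ $11 = $242
Jan 15, 814 sold [LIFO — newest first]: 278 @ $14 + 53 @ $11 + 339 @ $10 + 144 @ $10 = $9,305
Jan 18, 210 sold [LIFO — newest first]: 100 @ $13 + 110 @ $10 = $2,400
Total COGS = $242 + $9,305 + $2,400 = $11,947
Ending inventory: 222 @ $9 + 35 @ $10 = $2,348
Check: goods available $14,295 = COGS $11,947 + ending $2,348

COGS = $11,947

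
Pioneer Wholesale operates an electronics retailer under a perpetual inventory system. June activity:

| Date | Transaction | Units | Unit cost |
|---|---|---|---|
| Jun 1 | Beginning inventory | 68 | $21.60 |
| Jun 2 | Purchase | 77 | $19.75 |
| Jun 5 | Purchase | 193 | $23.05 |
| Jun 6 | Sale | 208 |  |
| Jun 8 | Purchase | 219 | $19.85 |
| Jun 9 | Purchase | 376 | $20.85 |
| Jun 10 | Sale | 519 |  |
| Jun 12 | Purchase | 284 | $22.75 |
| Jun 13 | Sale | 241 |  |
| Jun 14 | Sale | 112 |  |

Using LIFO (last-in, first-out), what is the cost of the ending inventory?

Ending inventory = $2,832.25

Jun 6, 208 sold [LIFO — newest first]: 193 @ $23.05 + 15 @ $19.75 = $4,744.90
Jun 10, 519 sold [LIFO — newest first]: 376 @ $20.85 + 143 @ $19.85 = $10,678.15
Jun 13, 241 sold [LIFO — newest first]: 241 @ $22.75 = $5,482.75
Jun 14, 112 sold [LIFO — newest first]: 43 @ $22.75 + 69 @ $19.85 = $2,347.90
Total COGS = $4,744.90 + $10,678.15 + $5,482.75 + $2,347.90 = $23,253.70
Ending inventory: 68 @ $21.60 + 62 @ $19.75 + 7 @ $19.85 = $2,832.25
Check: goods available $26,085.95 = COGS $23,253.70 + ending $2,832.25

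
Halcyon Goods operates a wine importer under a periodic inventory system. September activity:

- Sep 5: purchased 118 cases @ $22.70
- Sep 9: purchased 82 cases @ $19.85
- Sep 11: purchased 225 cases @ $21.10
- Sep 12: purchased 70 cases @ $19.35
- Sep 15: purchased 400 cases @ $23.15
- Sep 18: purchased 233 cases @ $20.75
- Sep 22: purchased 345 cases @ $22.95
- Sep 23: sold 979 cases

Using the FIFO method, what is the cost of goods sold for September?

COGS = $21,411.30

Sep 23, 979 sold [FIFO — oldest first]: 118 @ $22.70 + 82 @ $19.85 + 225 @ $21.10 + 70 @ $19.35 + 400 @ $23.15 + 84 @ $20.75 = $21,411.30
Ending inventory: 149 @ $20.75 + 345 @ $22.95 = $11,009.50
Check: goods available $32,420.80 = COGS $21,411.30 + ending $11,009.50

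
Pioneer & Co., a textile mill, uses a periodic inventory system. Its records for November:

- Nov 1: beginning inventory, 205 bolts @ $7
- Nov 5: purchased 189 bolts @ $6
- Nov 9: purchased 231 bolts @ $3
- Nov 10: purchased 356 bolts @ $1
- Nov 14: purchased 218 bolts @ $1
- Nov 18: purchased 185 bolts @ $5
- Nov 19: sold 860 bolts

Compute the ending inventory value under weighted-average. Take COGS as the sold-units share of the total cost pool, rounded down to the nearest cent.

Ending inventory = $1,802.58

Nov 19, sell 860: 860/1384 × $4,761.00 → $2,958.42
Ending inventory (cost pool remaining) = $1,802.58
Check: goods available $4,761.00 = COGS $2,958.42 + ending $1,802.58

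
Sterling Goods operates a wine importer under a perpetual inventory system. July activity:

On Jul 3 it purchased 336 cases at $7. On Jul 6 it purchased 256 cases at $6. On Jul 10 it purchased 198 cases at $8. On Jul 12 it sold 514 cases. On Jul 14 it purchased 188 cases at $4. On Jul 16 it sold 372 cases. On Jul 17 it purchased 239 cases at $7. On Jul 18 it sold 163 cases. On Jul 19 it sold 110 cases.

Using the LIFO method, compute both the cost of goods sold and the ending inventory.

Jul 12, 514 sold [LIFO — newest first]: 198 @ $8 + 256 @ $6 + 60 @ $7 = $3,540
Jul 16, 372 sold [LIFO — newest first]: 188 @ $4 + 184 @ $7 = $2,040
Jul 18, 163 sold [LIFO — newest first]: 163 @ $7 = $1,141
Jul 19, 110 sold [LIFO — newest first]: 76 @ $7 + 34 @ $7 = $770
Total COGS = $3,540 + $2,040 + $1,141 + $770 = $7,491
Ending inventory: 58 @ $7 = $406
Check: goods available $7,897 = COGS $7,491 + ending $406

COGS = $7,491; ending inventory = $406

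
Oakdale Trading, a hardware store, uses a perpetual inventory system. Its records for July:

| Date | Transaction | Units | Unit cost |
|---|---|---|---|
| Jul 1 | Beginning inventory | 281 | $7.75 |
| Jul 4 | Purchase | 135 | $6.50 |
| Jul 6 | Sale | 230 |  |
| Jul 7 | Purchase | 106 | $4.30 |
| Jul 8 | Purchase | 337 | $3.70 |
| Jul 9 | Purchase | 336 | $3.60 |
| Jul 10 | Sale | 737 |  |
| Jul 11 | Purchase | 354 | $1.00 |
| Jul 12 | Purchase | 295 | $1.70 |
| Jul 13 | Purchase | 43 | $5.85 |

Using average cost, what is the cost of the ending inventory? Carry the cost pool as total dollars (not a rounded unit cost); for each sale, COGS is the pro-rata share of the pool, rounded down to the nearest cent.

After Jul 1: 281 on hand, pool $2,177.75 (≈ $7.7500 each)
After Jul 4: 416 on hand, pool $3,055.25 (≈ $7.3444 each)
Jul 6, sell 230: 230/416 × $3,055.25 → $1,689.20
After Jul 7: 292 on hand, pool $1,821.85 (≈ $6.2392 each)
After Jul 8: 629 on hand, pool $3,068.75 (≈ $4.8788 each)
After Jul 9: 965 on hand, pool $4,278.35 (≈ $4.4335 each)
Jul 10, sell 737: 737/965 × $4,278.35 → $3,267.50
After Jul 11: 582 on hand, pool $1,364.85 (≈ $2.3451 each)
After Jul 12: 877 on hand, pool $1,866.35 (≈ $2.1281 each)
After Jul 13: 920 on hand, pool $2,117.90 (≈ $2.3021 each)
Total COGS = $1,689.20 + $3,267.50 = $4,956.70
Ending inventory (cost pool remaining) = $2,117.90

Ending inventory = $2,117.90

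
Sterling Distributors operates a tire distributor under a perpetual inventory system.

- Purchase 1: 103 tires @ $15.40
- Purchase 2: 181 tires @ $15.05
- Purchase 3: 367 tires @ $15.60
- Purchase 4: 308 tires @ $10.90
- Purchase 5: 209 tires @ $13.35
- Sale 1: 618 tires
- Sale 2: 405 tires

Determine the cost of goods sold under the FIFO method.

Sale 1 (618) [FIFO — oldest first]: 103 @ $15.40 + 181 @ $15.05 + 334 @ $15.60 = $9,520.65
Sale 2 (405) [FIFO — oldest first]: 33 @ $15.60 + 308 @ $10.90 + 64 @ $13.35 = $4,726.40
Total COGS = $9,520.65 + $4,726.40 = $14,247.05
Ending inventory: 145 @ $13.35 = $1,935.75
Check: goods available $16,182.80 = COGS $14,247.05 + ending $1,935.75

COGS = $14,247.05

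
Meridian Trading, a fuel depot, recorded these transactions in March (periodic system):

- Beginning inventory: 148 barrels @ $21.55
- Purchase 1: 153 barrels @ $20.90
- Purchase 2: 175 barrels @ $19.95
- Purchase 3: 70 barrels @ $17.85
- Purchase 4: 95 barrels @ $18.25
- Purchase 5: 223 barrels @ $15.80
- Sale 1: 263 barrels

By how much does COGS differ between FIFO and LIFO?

$1,339.50

FIFO COGS: 148 @ $21.55 + 115 @ $20.90 = $5,592.90
LIFO COGS: 223 @ $15.80 + 40 @ $18.25 = $4,253.40
Difference = |$5,592.90 − $4,253.40| = $1,339.50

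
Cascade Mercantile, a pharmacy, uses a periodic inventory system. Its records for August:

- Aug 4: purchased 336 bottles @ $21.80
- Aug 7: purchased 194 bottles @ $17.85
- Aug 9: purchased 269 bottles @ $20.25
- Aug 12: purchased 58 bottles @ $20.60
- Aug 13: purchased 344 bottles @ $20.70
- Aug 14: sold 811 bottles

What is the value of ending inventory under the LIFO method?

Aug 14, 811 sold [LIFO — newest first]: 344 @ $20.70 + 58 @ $20.60 + 269 @ $20.25 + 140 @ $17.85 = $16,261.85
Ending inventory: 336 @ $21.80 + 54 @ $17.85 = $8,288.70
Check: goods available $24,550.55 = COGS $16,261.85 + ending $8,288.70

Ending inventory = $8,288.70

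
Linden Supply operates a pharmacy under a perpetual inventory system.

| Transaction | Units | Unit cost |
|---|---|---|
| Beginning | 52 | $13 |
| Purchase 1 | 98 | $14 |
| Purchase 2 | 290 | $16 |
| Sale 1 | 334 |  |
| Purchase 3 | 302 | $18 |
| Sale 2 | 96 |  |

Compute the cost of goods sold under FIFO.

COGS = $6,528

Sale 1 (334) [FIFO — oldest first]: 52 @ $13 + 98 @ $14 + 184 @ $16 = $4,992
Sale 2 (96) [FIFO — oldest first]: 96 @ $16 = $1,536
Total COGS = $4,992 + $1,536 = $6,528
Ending inventory: 10 @ $16 + 302 @ $18 = $5,596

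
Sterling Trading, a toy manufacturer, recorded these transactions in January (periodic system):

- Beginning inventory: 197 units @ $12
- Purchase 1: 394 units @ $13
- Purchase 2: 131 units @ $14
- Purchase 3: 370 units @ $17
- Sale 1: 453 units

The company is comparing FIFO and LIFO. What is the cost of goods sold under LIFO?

FIFO COGS: 197 @ $12 + 256 @ $13 = $5,692
LIFO COGS: 370 @ $17 + 83 @ $14 = $7,452

COGS = $7,452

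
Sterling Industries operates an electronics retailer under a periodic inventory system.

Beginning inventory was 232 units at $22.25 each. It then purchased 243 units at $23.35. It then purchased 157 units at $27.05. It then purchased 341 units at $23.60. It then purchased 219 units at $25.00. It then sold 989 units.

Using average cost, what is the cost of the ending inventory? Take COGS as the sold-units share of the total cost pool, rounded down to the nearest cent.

Sale 1, sell 989: 989/1192 × $28,605.50 → $23,733.92
Ending inventory (cost pool remaining) = $4,871.58
Check: goods available $28,605.50 = COGS $23,733.92 + ending $4,871.58

Ending inventory = $4,871.58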